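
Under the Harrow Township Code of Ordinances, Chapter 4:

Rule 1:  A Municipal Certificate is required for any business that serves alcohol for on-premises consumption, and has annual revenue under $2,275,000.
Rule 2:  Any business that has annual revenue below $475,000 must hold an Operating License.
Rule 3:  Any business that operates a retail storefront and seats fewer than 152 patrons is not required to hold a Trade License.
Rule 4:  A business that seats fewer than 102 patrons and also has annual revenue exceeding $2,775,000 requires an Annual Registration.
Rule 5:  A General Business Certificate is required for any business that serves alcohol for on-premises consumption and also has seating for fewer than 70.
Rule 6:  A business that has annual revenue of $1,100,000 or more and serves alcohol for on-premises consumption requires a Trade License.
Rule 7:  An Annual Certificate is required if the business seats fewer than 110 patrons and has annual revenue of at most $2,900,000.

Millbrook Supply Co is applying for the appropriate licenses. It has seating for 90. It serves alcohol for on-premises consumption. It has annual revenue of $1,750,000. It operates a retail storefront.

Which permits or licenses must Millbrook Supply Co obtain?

Annual Certificate, Municipal Certificate

Rule 1: serves alcohol for on-premises consumption; revenue $1,750,000 < $2,275,000 → Municipal Certificate required.
Rule 2: revenue $1,750,000 ≥ $475,000 → Operating License not required.
Rule 3: operates a retail storefront; seating 90 < 152 → exempt from Trade License.
Rule 4: seating 90 < 102; revenue $1,750,000 ≤ $2,775,000 → Annual Registration not required.
Rule 5: serves alcohol for on-premises consumption; seating 90 ≥ 70 → General Business Certificate not required.
Rule 6: revenue $1,750,000 ≥ $1,100,000; serves alcohol for on-premises consumption → Trade License required.
Rule 7: seating 90 < 110; revenue $1,750,000 ≤ $2,900,000 → Annual Certificate required.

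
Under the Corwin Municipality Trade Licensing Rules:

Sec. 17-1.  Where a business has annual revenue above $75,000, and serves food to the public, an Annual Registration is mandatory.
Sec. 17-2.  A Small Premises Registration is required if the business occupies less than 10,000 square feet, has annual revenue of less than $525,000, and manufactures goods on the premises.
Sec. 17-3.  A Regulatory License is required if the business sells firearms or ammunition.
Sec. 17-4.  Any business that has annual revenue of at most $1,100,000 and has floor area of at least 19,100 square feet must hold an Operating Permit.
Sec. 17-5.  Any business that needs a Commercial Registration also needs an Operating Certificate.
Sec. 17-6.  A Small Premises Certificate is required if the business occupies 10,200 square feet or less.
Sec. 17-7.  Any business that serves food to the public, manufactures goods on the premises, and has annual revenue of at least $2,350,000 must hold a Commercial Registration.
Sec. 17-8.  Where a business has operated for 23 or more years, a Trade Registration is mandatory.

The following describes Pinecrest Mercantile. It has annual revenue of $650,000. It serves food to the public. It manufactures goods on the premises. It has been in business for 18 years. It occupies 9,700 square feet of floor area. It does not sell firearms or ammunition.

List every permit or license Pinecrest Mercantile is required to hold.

Sec. 17-1. revenue $650,000 > $75,000; serves food to the public → Annual Registration required.
Sec. 17-2. floor area 9,700 square feet < 10,000 square feet; revenue $650,000 ≥ $525,000; manufactures goods on the premises → Small Premises Registration not required.
Sec. 17-3. does not sell firearms or ammunition → Regulatory License not required.
Sec. 17-4. revenue $650,000 ≤ $1,100,000; floor area 9,700 square feet < 19,100 square feet → Operating Permit not required.
Sec. 17-5. Commercial Registration is not required → no effect.
Sec. 17-6. floor area 9,700 square feet ≤ 10,200 square feet → Small Premises Certificate required.
Sec. 17-7. serves food to the public; manufactures goods on the premises; revenue $650,000 < $2,350,000 → Commercial Registration not required.
Sec. 17-8. years in business 18 < 23 → Trade Registration not required.

Annual Registration, Small Premises Certificate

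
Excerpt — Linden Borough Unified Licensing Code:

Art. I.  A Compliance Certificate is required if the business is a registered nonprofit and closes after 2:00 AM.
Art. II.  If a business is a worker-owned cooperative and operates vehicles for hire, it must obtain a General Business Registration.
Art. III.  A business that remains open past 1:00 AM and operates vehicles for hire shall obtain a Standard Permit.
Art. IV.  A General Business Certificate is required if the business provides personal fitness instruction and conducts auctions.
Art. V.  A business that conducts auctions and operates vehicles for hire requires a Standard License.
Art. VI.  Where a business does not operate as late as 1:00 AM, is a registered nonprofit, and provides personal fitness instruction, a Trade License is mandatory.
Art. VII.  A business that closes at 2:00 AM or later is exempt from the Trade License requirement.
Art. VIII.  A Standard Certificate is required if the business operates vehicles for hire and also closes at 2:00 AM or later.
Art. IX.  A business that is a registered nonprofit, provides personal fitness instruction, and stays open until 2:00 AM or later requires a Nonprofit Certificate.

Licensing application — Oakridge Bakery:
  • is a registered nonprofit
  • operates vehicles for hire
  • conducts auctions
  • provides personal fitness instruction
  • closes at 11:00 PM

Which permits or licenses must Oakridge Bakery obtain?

Art. I. is a registered nonprofit; closes 11:00 PM, at/before 2:00 AM → Compliance Certificate not required.
Art. II. is a registered nonprofit (not: is a worker-owned cooperative); operates vehicles for hire → General Business Registration not required.
Art. III. closes 11:00 PM, at/before 1:00 AM; operates vehicles for hire → Standard Permit not required.
Art. IV. provides personal fitness instruction; conducts auctions → General Business Certificate required.
Art. V. conducts auctions; operates vehicles for hire → Standard License required.
Art. VI. closes 11:00 PM, at/before 1:00 AM; is a registered nonprofit; provides personal fitness instruction → Trade License required.
Art. VII. closes 11:00 PM, at/before 2:00 AM → Trade License exemption does not apply.
Art. VIII. operates vehicles for hire; closes 11:00 PM, at/before 2:00 AM → Standard Certificate not required.
Art. IX. is a registered nonprofit; provides personal fitness instruction; closes 11:00 PM, at/before 2:00 AM → Nonprofit Certificate not required.

General Business Certificate, Standard License, Trade License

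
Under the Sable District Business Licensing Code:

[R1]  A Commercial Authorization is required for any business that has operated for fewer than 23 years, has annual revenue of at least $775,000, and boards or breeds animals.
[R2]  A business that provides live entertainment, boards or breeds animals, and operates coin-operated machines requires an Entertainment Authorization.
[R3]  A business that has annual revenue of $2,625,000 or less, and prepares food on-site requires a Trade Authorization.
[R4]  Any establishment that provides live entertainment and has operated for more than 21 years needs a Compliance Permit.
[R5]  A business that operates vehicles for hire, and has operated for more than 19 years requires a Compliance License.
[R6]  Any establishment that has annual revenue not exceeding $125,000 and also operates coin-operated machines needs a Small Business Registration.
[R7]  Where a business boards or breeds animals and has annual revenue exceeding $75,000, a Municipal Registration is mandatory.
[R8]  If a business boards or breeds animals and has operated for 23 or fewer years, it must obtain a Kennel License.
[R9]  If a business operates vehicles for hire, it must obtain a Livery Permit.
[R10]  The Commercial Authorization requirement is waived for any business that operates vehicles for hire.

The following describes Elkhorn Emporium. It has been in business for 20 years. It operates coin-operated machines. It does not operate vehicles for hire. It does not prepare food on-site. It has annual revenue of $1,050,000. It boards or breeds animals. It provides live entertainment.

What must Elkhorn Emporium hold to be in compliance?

[R1] years in business 20 < 23; revenue $1,050,000 ≥ $775,000; boards or breeds animals → Commercial Authorization required.
[R2] provides live entertainment; boards or breeds animals; operates coin-operated machines → Entertainment Authorization required.
[R3] revenue $1,050,000 ≤ $2,625,000; does not prepare food on-site → Trade Authorization not required.
[R4] provides live entertainment; years in business 20 ≤ 21 → Compliance Permit not required.
[R5] does not operate vehicles for hire; years in business 20 > 19 → Compliance License not required.
[R6] revenue $1,050,000 > $125,000; operates coin-operated machines → Small Business Registration not required.
[R7] boards or breeds animals; revenue $1,050,000 > $75,000 → Municipal Registration required.
[R8] boards or breeds animals; years in business 20 ≤ 23 → Kennel License required.
[R9] does not operate vehicles for hire → Livery Permit not required.
[R10] does not operate vehicles for hire → Commercial Authorization exemption does not apply.

Commercial Authorization, Entertainment Authorization, Kennel License, Municipal Registration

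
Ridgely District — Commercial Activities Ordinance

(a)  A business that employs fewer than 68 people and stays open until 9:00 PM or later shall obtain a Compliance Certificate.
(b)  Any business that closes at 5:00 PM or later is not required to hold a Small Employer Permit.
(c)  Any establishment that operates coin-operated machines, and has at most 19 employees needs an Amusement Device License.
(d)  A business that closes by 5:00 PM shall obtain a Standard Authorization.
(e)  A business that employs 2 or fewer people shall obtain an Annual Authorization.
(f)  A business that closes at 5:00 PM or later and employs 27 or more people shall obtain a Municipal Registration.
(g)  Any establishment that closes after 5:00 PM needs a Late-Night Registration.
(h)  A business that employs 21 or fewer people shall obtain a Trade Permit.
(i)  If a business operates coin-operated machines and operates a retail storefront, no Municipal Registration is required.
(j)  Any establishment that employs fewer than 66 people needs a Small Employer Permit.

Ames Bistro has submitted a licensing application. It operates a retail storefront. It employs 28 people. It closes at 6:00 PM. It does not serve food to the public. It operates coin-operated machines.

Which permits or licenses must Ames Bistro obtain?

(a) employees 28 < 68; closes 6:00 PM, at/before 9:00 PM → Compliance Certificate not required.
(b) closes 6:00 PM, after 5:00 PM → exempt from Small Employer Permit.
(c) operates coin-operated machines; employees 28 > 19 → Amusement Device License not required.
(d) closes 6:00 PM, after 5:00 PM → Standard Authorization not required.
(e) employees 28 > 2 → Annual Authorization not required.
(f) closes 6:00 PM, after 5:00 PM; employees 28 ≥ 27 → Municipal Registration required.
(g) closes 6:00 PM, after 5:00 PM → Late-Night Registration required.
(h) employees 28 > 21 → Trade Permit not required.
(i) operates coin-operated machines; operates a retail storefront → exempt from Municipal Registration.
(j) employees 28 < 66 → Small Employer Permit required.

Late-Night Registration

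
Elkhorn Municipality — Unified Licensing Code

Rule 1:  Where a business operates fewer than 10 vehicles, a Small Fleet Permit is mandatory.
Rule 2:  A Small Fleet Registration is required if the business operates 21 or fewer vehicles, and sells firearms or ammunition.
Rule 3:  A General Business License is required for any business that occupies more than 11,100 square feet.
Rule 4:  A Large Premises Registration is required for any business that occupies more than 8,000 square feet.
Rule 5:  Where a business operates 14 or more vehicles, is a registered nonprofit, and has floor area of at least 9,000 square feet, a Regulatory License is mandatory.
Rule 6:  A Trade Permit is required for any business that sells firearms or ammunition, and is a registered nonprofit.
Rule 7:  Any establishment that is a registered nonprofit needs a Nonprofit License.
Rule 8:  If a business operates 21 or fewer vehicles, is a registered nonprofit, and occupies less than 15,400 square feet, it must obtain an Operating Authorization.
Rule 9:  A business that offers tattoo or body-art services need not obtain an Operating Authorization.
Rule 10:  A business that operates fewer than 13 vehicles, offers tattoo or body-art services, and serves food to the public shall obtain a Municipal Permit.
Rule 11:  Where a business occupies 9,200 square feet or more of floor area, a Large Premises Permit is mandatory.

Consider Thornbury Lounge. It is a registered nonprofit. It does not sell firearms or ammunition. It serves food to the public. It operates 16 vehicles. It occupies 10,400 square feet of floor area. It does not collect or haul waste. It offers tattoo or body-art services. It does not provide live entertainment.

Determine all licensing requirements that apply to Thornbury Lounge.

Large Premises Permit, Large Premises Registration, Nonprofit License, Regulatory License

Rule 1: vehicles 16 ≥ 10 → Small Fleet Permit not required.
Rule 2: vehicles 16 ≤ 21; does not sell firearms or ammunition → Small Fleet Registration not required.
Rule 3: floor area 10,400 square feet ≤ 11,100 square feet → General Business License not required.
Rule 4: floor area 10,400 square feet > 8,000 square feet → Large Premises Registration required.
Rule 5: vehicles 16 ≥ 14; is a registered nonprofit; floor area 10,400 square feet ≥ 9,000 square feet → Regulatory License required.
Rule 6: does not sell firearms or ammunition; is a registered nonprofit → Trade Permit not required.
Rule 7: is a registered nonprofit → Nonprofit License required.
Rule 8: vehicles 16 ≤ 21; is a registered nonprofit; floor area 10,400 square feet < 15,400 square feet → Operating Authorization required.
Rule 9: offers tattoo or body-art services → exempt from Operating Authorization.
Rule 10: vehicles 16 ≥ 13; offers tattoo or body-art services; serves food to the public → Municipal Permit not required.
Rule 11: floor area 10,400 square feet ≥ 9,200 square feet → Large Premises Permit required.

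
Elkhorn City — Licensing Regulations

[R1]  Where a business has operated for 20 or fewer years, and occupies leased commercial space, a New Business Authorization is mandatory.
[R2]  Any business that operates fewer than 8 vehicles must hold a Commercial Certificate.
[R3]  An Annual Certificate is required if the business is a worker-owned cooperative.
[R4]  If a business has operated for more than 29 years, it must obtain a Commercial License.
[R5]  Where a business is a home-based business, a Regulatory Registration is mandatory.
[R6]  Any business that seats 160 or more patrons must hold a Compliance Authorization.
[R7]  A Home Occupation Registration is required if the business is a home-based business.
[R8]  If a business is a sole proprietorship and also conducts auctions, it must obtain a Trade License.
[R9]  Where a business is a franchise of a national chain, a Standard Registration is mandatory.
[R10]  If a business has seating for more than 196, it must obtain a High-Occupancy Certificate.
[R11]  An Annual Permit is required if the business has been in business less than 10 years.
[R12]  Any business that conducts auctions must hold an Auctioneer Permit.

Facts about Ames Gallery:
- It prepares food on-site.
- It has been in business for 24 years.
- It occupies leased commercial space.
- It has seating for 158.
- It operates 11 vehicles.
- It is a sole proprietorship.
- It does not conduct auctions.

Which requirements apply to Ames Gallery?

None

[R1] years in business 24 > 20; occupies leased commercial space → New Business Authorization not required.
[R2] vehicles 11 ≥ 8 → Commercial Certificate not required.
[R3] is a sole proprietorship (not: is a worker-owned cooperative) → Annual Certificate not required.
[R4] years in business 24 ≤ 29 → Commercial License not required.
[R5] occupies leased commercial space (not: is a home-based business) → Regulatory Registration not required.
[R6] seating 158 < 160 → Compliance Authorization not required.
[R7] occupies leased commercial space (not: is a home-based business) → Home Occupation Registration not required.
[R8] is a sole proprietorship; does not conduct auctions → Trade License not required.
[R9] is a sole proprietorship (not: is a franchise of a national chain) → Standard Registration not required.
[R10] seating 158 ≤ 196 → High-Occupancy Certificate not required.
[R11] years in business 24 ≥ 10 → Annual Permit not required.
[R12] does not conduct auctions → Auctioneer Permit not required.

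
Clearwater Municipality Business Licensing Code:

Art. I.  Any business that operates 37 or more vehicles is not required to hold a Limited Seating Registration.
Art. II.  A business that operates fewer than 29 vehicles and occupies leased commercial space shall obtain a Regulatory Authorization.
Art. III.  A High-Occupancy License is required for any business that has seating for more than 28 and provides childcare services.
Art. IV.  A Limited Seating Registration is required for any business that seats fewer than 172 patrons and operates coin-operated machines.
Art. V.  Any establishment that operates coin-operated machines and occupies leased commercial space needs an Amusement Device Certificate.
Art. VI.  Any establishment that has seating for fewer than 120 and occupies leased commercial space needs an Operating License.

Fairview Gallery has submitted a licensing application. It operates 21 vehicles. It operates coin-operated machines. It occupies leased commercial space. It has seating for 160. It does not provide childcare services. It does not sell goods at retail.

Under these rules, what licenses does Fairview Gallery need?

Amusement Device Certificate, Limited Seating Registration, Regulatory Authorization

Art. I. vehicles 21 < 37 → Limited Seating Registration exemption does not apply.
Art. II. vehicles 21 < 29; occupies leased commercial space → Regulatory Authorization required.
Art. III. seating 160 > 28; does not provide childcare services → High-Occupancy License not required.
Art. IV. seating 160 < 172; operates coin-operated machines → Limited Seating Registration required.
Art. V. operates coin-operated machines; occupies leased commercial space → Amusement Device Certificate required.
Art. VI. seating 160 ≥ 120; occupies leased commercial space → Operating License not required.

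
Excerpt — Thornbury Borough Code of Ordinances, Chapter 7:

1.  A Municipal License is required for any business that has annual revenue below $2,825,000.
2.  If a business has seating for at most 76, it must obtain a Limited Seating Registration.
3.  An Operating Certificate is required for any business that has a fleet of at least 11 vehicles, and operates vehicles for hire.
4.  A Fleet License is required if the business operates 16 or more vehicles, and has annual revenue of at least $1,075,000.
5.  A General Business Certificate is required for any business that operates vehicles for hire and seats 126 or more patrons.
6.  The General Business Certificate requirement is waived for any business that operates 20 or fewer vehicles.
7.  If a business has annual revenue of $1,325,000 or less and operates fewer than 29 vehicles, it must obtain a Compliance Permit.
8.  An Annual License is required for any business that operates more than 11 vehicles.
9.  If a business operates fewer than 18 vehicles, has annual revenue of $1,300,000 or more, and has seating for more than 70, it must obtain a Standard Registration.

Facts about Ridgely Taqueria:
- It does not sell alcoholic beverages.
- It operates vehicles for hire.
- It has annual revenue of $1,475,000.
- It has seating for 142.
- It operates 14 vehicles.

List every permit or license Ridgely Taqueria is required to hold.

1. revenue $1,475,000 < $2,825,000 → Municipal License required.
2. seating 142 > 76 → Limited Seating Registration not required.
3. vehicles 14 ≥ 11; operates vehicles for hire → Operating Certificate required.
4. vehicles 14 < 16; revenue $1,475,000 ≥ $1,075,000 → Fleet License not required.
5. operates vehicles for hire; seating 142 ≥ 126 → General Business Certificate required.
6. vehicles 14 ≤ 20 → exempt from General Business Certificate.
7. revenue $1,475,000 > $1,325,000; vehicles 14 < 29 → Compliance Permit not required.
8. vehicles 14 > 11 → Annual License required.
9. vehicles 14 < 18; revenue $1,475,000 ≥ $1,300,000; seating 142 > 70 → Standard Registration required.

Annual License, Municipal License, Operating Certificate, Standard Registration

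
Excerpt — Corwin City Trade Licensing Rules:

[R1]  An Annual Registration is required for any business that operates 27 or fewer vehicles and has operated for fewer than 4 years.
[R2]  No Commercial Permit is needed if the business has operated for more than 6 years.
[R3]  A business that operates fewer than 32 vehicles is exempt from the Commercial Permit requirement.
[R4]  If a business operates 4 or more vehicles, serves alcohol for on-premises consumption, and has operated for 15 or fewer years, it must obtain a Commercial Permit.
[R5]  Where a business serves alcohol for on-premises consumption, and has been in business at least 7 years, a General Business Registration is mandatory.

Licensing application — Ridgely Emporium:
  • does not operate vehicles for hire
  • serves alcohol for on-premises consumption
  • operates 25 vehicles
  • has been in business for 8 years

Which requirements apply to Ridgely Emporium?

General Business Registration

[R1] vehicles 25 ≤ 27; years in business 8 ≥ 4 → Annual Registration not required.
[R2] years in business 8 > 6 → exempt from Commercial Permit.
[R3] vehicles 25 < 32 → exempt from Commercial Permit.
[R4] vehicles 25 ≥ 4; serves alcohol for on-premises consumption; years in business 8 ≤ 15 → Commercial Permit required.
[R5] serves alcohol for on-premises consumption; years in business 8 ≥ 7 → General Business Registration required.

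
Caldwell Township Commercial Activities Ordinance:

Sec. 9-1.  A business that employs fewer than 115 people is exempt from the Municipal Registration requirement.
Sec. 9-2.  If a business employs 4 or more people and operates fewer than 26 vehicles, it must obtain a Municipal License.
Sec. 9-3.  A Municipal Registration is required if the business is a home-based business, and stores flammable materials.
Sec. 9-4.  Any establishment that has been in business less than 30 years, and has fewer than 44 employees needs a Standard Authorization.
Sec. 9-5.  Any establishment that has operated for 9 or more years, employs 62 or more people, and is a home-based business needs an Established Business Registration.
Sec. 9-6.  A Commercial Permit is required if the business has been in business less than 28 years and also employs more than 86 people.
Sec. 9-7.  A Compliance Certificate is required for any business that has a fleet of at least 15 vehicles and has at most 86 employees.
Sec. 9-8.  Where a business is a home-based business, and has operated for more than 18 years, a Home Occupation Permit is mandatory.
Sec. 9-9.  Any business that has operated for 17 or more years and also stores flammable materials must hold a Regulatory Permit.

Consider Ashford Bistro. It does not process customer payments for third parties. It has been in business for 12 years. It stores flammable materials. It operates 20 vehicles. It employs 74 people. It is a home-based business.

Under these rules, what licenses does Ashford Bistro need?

Compliance Certificate, Established Business Registration, Municipal License

Sec. 9-1. employees 74 < 115 → exempt from Municipal Registration.
Sec. 9-2. employees 74 ≥ 4; vehicles 20 < 26 → Municipal License required.
Sec. 9-3. is a home-based business; stores flammable materials → Municipal Registration required.
Sec. 9-4. years in business 12 < 30; employees 74 ≥ 44 → Standard Authorization not required.
Sec. 9-5. years in business 12 ≥ 9; employees 74 ≥ 62; is a home-based business → Established Business Registration required.
Sec. 9-6. years in business 12 < 28; employees 74 ≤ 86 → Commercial Permit not required.
Sec. 9-7. vehicles 20 ≥ 15; employees 74 ≤ 86 → Compliance Certificate required.
Sec. 9-8. is a home-based business; years in business 12 ≤ 18 → Home Occupation Permit not required.
Sec. 9-9. years in business 12 < 17; stores flammable materials → Regulatory Permit not required.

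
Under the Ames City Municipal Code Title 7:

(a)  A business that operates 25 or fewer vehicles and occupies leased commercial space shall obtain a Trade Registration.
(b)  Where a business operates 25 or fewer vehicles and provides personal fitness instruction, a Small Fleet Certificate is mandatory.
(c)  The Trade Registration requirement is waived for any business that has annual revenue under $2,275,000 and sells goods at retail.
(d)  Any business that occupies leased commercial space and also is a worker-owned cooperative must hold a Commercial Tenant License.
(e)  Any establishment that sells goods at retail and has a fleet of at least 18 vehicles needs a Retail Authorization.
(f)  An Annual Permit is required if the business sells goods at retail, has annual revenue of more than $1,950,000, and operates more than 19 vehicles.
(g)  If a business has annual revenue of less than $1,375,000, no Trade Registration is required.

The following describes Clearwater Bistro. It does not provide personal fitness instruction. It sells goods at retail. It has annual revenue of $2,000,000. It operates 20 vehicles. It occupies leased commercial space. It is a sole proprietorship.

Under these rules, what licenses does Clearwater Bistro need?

(a) vehicles 20 ≤ 25; occupies leased commercial space → Trade Registration required.
(b) vehicles 20 ≤ 25; does not provide personal fitness instruction → Small Fleet Certificate not required.
(c) revenue $2,000,000 < $2,275,000; sells goods at retail → exempt from Trade Registration.
(d) occupies leased commercial space; is a sole proprietorship (not: is a worker-owned cooperative) → Commercial Tenant License not required.
(e) sells goods at retail; vehicles 20 ≥ 18 → Retail Authorization required.
(f) sells goods at retail; revenue $2,000,000 > $1,950,000; vehicles 20 > 19 → Annual Permit required.
(g) revenue $2,000,000 ≥ $1,375,000 → Trade Registration exemption does not apply.

Annual Permit, Retail Authorization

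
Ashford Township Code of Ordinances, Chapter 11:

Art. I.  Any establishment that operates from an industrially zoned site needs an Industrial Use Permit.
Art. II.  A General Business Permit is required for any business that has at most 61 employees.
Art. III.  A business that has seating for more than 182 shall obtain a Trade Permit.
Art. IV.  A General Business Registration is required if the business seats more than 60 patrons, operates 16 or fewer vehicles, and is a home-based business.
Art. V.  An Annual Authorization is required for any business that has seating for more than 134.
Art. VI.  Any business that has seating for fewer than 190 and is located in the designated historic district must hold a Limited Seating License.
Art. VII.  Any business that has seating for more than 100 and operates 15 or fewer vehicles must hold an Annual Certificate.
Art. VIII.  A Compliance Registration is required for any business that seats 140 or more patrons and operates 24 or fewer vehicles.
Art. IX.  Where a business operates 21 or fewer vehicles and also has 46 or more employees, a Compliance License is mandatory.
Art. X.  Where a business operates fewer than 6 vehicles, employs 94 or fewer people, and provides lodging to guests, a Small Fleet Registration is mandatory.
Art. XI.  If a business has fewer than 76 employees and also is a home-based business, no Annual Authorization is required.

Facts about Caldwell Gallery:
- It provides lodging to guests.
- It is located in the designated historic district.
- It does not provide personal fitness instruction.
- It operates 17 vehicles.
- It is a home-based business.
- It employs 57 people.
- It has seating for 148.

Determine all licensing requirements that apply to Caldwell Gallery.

Compliance License, Compliance Registration, General Business Permit, Limited Seating License

Art. I. is a home-based business (not: operates from an industrially zoned site) → Industrial Use Permit not required.
Art. II. employees 57 ≤ 61 → General Business Permit required.
Art. III. seating 148 ≤ 182 → Trade Permit not required.
Art. IV. seating 148 > 60; vehicles 17 > 16; is a home-based business → General Business Registration not required.
Art. V. seating 148 > 134 → Annual Authorization required.
Art. VI. seating 148 < 190; is located in the designated historic district → Limited Seating License required.
Art. VII. seating 148 > 100; vehicles 17 > 15 → Annual Certificate not required.
Art. VIII. seating 148 ≥ 140; vehicles 17 ≤ 24 → Compliance Registration required.
Art. IX. vehicles 17 ≤ 21; employees 57 ≥ 46 → Compliance License required.
Art. X. vehicles 17 ≥ 6; employees 57 ≤ 94; provides lodging to guests → Small Fleet Registration not required.
Art. XI. employees 57 < 76; is a home-based business → exempt from Annual Authorization.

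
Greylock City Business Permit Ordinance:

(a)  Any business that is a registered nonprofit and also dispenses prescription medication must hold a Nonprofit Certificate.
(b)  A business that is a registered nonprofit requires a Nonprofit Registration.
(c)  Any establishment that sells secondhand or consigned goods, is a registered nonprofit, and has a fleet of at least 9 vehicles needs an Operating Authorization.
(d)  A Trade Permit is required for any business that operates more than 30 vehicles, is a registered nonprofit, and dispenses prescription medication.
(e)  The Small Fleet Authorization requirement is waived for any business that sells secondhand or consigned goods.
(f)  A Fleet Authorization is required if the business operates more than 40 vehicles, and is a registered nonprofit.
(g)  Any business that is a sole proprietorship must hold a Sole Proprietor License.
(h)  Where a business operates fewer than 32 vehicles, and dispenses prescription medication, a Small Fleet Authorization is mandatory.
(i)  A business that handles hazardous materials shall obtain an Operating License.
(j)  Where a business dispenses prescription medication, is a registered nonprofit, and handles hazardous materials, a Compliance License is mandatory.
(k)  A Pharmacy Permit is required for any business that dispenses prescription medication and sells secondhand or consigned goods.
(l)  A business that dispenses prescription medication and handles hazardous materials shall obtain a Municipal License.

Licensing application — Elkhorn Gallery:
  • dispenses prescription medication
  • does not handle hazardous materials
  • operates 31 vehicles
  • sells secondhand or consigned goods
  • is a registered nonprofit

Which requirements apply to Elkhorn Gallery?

(a) is a registered nonprofit; dispenses prescription medication → Nonprofit Certificate required.
(b) is a registered nonprofit → Nonprofit Registration required.
(c) sells secondhand or consigned goods; is a registered nonprofit; vehicles 31 ≥ 9 → Operating Authorization required.
(d) vehicles 31 > 30; is a registered nonprofit; dispenses prescription medication → Trade Permit required.
(e) sells secondhand or consigned goods → exempt from Small Fleet Authorization.
(f) vehicles 31 ≤ 40; is a registered nonprofit → Fleet Authorization not required.
(g) is a registered nonprofit (not: is a sole proprietorship) → Sole Proprietor License not required.
(h) vehicles 31 < 32; dispenses prescription medication → Small Fleet Authorization required.
(i) does not handle hazardous materials → Operating License not required.
(j) dispenses prescription medication; is a registered nonprofit; does not handle hazardous materials → Compliance License not required.
(k) dispenses prescription medication; sells secondhand or consigned goods → Pharmacy Permit required.
(l) dispenses prescription medication; does not handle hazardous materials → Municipal License not required.

Nonprofit Certificate, Nonprofit Registration, Operating Authorization, Pharmacy Permit, Trade Permit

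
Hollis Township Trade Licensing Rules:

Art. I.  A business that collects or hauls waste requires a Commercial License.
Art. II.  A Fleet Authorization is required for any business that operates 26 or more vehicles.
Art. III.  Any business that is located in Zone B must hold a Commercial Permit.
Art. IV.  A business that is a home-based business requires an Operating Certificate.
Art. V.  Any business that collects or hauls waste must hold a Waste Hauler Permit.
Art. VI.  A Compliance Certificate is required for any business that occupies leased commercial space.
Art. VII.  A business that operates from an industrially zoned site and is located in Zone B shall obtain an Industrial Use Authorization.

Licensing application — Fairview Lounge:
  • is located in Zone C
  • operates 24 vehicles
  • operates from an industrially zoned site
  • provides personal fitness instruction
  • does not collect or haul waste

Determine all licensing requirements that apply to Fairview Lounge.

None

Art. I. does not collect or haul waste → Commercial License not required.
Art. II. vehicles 24 < 26 → Fleet Authorization not required.
Art. III. is located in Zone C (not: is located in Zone B) → Commercial Permit not required.
Art. IV. operates from an industrially zoned site (not: is a home-based business) → Operating Certificate not required.
Art. V. does not collect or haul waste → Waste Hauler Permit not required.
Art. VI. operates from an industrially zoned site (not: occupies leased commercial space) → Compliance Certificate not required.
Art. VII. operates from an industrially zoned site; is located in Zone C (not: is located in Zone B) → Industrial Use Authorization not required.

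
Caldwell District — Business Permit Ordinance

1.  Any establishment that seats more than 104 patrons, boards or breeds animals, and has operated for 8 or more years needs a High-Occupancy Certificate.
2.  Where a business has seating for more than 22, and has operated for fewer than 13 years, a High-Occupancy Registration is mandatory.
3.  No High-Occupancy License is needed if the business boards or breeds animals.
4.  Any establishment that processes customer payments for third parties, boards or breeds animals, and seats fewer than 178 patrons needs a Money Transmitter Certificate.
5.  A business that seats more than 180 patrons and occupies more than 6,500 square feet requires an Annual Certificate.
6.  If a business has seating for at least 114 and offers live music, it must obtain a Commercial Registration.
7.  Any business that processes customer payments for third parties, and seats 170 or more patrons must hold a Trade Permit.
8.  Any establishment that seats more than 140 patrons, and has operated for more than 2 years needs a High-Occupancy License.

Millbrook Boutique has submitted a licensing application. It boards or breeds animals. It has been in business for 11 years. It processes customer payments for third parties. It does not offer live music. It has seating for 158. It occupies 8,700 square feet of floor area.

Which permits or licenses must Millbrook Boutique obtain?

High-Occupancy Certificate, High-Occupancy Registration, Money Transmitter Certificate

1. seating 158 > 104; boards or breeds animals; years in business 11 ≥ 8 → High-Occupancy Certificate required.
2. seating 158 > 22; years in business 11 < 13 → High-Occupancy Registration required.
3. boards or breeds animals → exempt from High-Occupancy License.
4. processes customer payments for third parties; boards or breeds animals; seating 158 < 178 → Money Transmitter Certificate required.
5. seating 158 ≤ 180; floor area 8,700 square feet > 6,500 square feet → Annual Certificate not required.
6. seating 158 ≥ 114; does not offer live music → Commercial Registration not required.
7. processes customer payments for third parties; seating 158 < 170 → Trade Permit not required.
8. seating 158 > 140; years in business 11 > 2 → High-Occupancy License required.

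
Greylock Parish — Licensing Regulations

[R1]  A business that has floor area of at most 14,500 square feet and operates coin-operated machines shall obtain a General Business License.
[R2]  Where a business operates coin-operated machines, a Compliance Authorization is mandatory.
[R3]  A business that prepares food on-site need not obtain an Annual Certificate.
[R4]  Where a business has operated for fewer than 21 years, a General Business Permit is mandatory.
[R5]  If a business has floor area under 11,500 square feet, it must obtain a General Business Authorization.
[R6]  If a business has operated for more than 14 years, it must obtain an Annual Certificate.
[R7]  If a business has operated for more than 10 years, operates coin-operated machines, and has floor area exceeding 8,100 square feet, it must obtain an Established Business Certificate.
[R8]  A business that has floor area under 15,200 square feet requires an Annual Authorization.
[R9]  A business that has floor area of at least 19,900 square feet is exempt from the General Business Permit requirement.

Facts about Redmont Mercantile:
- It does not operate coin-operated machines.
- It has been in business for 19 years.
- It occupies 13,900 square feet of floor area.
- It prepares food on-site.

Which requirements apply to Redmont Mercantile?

[R1] floor area 13,900 square feet ≤ 14,500 square feet; does not operate coin-operated machines → General Business License not required.
[R2] does not operate coin-operated machines → Compliance Authorization not required.
[R3] prepares food on-site → exempt from Annual Certificate.
[R4] years in business 19 < 21 → General Business Permit required.
[R5] floor area 13,900 square feet ≥ 11,500 square feet → General Business Authorization not required.
[R6] years in business 19 > 14 → Annual Certificate required.
[R7] years in business 19 > 10; does not operate coin-operated machines; floor area 13,900 square feet > 8,100 square feet → Established Business Certificate not required.
[R8] floor area 13,900 square feet < 15,200 square feet → Annual Authorization required.
[R9] floor area 13,900 square feet < 19,900 square feet → General Business Permit exemption does not apply.

Annual Authorization, General Business Permit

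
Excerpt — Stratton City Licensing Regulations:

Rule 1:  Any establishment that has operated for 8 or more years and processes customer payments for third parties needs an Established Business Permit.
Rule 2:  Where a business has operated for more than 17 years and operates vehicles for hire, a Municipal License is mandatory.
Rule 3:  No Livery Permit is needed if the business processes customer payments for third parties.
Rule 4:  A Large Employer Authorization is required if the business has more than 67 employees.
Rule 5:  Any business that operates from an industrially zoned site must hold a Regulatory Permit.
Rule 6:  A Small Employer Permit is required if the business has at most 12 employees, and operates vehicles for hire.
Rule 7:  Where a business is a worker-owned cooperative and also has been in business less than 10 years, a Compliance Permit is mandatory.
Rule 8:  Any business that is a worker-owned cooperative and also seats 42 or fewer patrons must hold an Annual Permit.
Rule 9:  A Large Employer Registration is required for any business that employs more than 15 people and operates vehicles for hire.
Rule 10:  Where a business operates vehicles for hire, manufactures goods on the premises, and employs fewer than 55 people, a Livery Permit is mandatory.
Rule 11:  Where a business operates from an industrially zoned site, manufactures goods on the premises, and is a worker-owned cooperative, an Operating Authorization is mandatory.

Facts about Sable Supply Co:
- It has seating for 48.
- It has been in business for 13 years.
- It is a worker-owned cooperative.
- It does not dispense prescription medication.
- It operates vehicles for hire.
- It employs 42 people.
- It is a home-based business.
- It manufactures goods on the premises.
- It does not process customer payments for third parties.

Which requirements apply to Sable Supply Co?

Large Employer Registration, Livery Permit

Rule 1: years in business 13 ≥ 8; does not process customer payments for third parties → Established Business Permit not required.
Rule 2: years in business 13 ≤ 17; operates vehicles for hire → Municipal License not required.
Rule 3: does not process customer payments for third parties → Livery Permit exemption does not apply.
Rule 4: employees 42 ≤ 67 → Large Employer Authorization not required.
Rule 5: is a home-based business (not: operates from an industrially zoned site) → Regulatory Permit not required.
Rule 6: employees 42 > 12; operates vehicles for hire → Small Employer Permit not required.
Rule 7: is a worker-owned cooperative; years in business 13 ≥ 10 → Compliance Permit not required.
Rule 8: is a worker-owned cooperative; seating 48 > 42 → Annual Permit not required.
Rule 9: employees 42 > 15; operates vehicles for hire → Large Employer Registration required.
Rule 10: operates vehicles for hire; manufactures goods on the premises; employees 42 < 55 → Livery Permit required.
Rule 11: is a home-based business (not: operates from an industrially zoned site); manufactures goods on the premises; is a worker-owned cooperative → Operating Authorization not required.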